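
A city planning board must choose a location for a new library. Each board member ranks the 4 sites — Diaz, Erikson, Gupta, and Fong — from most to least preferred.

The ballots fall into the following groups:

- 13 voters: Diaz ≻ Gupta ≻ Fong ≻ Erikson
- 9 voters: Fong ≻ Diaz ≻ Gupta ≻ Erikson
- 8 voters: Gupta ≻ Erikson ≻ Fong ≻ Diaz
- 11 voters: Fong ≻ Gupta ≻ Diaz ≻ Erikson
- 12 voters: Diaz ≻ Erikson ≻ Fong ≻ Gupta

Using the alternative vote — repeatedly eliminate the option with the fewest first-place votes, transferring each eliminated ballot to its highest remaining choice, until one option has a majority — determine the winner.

Fong

Round 1: Diaz 25, Fong 20, Gupta 8, Erikson 0. Erikson has the fewest and is eliminated.
Round 2: Diaz 25, Fong 20, Gupta 8. Gupta has the fewest and is eliminated.
Round 3: Fong 28, Diaz 25. Fong has a majority.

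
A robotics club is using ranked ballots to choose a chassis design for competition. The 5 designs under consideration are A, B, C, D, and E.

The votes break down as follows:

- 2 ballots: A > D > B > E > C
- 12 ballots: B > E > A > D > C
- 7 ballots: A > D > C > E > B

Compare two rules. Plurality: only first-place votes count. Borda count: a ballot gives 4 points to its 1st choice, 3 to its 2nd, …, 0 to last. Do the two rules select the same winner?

No

Plurality first-place counts: A 9, B 12, C 0, D 0, E 0 → B.
Borda totals: A 60, B 52, C 14, D 39, E 45 → A.
The two rules disagree: plurality picks B, Borda picks A.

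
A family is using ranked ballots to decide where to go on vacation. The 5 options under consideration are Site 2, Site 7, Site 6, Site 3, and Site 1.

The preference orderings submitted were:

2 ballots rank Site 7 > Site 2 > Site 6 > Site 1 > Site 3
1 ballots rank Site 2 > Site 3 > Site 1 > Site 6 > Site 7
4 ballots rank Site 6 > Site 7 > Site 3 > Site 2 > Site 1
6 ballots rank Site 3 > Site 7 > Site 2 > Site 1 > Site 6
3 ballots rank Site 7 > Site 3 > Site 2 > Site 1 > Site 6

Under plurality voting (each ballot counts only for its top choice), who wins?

Site 3

First-place vote totals:
  Site 2: 1
  Site 7: 5
  Site 6: 4
  Site 3: 6
  Site 1: 0
Site 3 has the most first-place votes.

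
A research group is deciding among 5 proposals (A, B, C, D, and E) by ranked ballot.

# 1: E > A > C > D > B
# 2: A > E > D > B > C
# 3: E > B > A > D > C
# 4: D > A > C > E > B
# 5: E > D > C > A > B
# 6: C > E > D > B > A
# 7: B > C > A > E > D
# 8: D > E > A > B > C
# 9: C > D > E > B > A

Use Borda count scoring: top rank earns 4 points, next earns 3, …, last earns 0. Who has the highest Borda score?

E

Borda scores:
  A: 3 + 4 + 2 + 3 + 1 + 0 + 2 + 2 + 0 = 17
  B: 0 + 1 + 3 + 0 + 0 + 1 + 4 + 1 + 1 = 11
  C: 2 + 0 + 0 + 2 + 2 + 4 + 3 + 0 + 4 = 17
  D: 1 + 2 + 1 + 4 + 3 + 2 + 0 + 4 + 3 = 20
  E: 4 + 3 + 4 + 1 + 4 + 3 + 1 + 3 + 2 = 25
E has the highest total.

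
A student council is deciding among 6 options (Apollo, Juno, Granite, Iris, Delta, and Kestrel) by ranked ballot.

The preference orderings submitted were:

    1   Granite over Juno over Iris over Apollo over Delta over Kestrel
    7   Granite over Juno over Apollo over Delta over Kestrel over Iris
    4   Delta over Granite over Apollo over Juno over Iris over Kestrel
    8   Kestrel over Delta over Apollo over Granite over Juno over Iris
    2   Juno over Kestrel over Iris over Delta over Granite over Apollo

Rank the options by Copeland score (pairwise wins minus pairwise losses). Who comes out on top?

Pairwise results:
  Apollo vs Juno: Apollo wins 12–10.
  Apollo vs Granite: Granite wins 14–8.
  Apollo vs Iris: Apollo wins 19–3.
  Apollo vs Delta: Delta wins 14–8.
  Apollo vs Kestrel: Apollo wins 12–10.
  Juno vs Granite: Granite wins 20–2.
  Juno vs Iris: Juno wins 22–0.
  Juno vs Delta: Delta wins 12–10.
  Juno vs Kestrel: Juno wins 14–8.
  Granite vs Iris: Granite wins 20–2.
  Granite vs Delta: Delta wins 14–8.
  Granite vs Kestrel: Granite wins 12–10.
  Iris vs Delta: Delta wins 19–3.
  Iris vs Kestrel: Kestrel wins 17–5.
  Delta vs Kestrel: Delta wins 12–10.
Copeland scores (wins − losses):
  Apollo: 3 − 2 = 1
  Juno: 2 − 3 = -1
  Granite: 4 − 1 = 3
  Iris: 0 − 5 = -5
  Delta: 5 − 0 = 5
  Kestrel: 1 − 4 = -3
Delta has the best Copeland score.

Delta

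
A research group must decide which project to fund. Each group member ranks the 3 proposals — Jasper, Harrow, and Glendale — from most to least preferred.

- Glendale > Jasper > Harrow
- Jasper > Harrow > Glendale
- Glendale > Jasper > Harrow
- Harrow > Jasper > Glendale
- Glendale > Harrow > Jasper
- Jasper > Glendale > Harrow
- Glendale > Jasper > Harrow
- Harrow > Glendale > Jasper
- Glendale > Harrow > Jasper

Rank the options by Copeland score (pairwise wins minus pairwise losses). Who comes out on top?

Pairwise results:
  Jasper vs Harrow: Jasper wins 5–4.
  Jasper vs Glendale: Glendale wins 6–3.
  Harrow vs Glendale: Glendale wins 6–3.
Copeland scores (wins − losses):
  Jasper: 1 − 1 = 0
  Harrow: 0 − 2 = -2
  Glendale: 2 − 0 = 2
Glendale has the best Copeland score.

Glendale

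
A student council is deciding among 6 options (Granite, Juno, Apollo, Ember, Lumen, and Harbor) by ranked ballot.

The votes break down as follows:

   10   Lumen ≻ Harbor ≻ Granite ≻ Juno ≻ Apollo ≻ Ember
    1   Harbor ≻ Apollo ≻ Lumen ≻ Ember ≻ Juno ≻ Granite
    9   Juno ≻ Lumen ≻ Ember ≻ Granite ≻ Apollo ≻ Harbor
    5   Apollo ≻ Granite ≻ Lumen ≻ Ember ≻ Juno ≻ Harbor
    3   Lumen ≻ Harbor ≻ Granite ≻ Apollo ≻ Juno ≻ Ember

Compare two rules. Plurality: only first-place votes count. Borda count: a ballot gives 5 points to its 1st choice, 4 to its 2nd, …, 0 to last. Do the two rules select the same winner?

Plurality first-place counts: Granite 0, Juno 9, Apollo 5, Ember 0, Lumen 13, Harbor 1 → Lumen.
Borda totals: Granite 77, Juno 74, Apollo 54, Ember 39, Lumen 119, Harbor 57 → Lumen.
The two rules agree on Lumen.

Yes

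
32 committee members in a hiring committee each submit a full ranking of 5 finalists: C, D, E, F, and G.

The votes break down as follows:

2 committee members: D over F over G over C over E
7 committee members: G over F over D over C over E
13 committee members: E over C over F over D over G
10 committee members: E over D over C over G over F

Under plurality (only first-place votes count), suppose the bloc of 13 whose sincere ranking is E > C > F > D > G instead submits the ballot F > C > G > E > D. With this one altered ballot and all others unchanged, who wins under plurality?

First-place totals with the altered ballot: C 0, D 2, E 10, F 13, G 7.
The switch changes the winner from E to F.

F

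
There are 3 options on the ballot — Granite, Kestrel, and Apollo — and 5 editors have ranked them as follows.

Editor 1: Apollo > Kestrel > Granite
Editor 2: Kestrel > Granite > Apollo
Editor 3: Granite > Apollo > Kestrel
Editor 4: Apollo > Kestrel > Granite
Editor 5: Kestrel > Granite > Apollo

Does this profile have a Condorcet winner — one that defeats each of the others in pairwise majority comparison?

Head-to-head results (5 voters total):
Granite vs Kestrel: Kestrel wins 4–1.
Granite vs Apollo: Granite wins 3–2.
Kestrel vs Apollo: Apollo wins 3–2.
No candidate beats all others: Granite beats Apollo beats Kestrel beats Granite, a majority cycle.

No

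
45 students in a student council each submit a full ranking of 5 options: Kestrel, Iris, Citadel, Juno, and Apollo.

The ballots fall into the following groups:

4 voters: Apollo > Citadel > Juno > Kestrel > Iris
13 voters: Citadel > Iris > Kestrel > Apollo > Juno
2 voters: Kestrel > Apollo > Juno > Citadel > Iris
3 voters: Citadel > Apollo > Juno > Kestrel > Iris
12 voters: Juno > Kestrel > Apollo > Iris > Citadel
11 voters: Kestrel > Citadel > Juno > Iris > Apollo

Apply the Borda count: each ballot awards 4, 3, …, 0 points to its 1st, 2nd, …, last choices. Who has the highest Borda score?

Borda scores:
  Kestrel: 4·1 + 13·2 + 2·4 + 3·1 + 12·3 + 11·4 = 121
  Iris: 4·0 + 13·3 + 2·0 + 3·0 + 12·1 + 11·1 = 62
  Citadel: 4·3 + 13·4 + 2·1 + 3·4 + 12·0 + 11·3 = 111
  Juno: 4·2 + 13·0 + 2·2 + 3·2 + 12·4 + 11·2 = 88
  Apollo: 4·4 + 13·1 + 2·3 + 3·3 + 12·2 + 11·0 = 68
Kestrel has the highest total.

Kestrel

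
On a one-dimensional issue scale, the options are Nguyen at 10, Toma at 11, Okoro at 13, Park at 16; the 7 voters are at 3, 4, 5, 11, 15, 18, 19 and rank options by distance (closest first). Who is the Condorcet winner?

Toma

With single-peaked preferences on a line, the Condorcet winner is the candidate closest to the median voter.
The median voter (position 11) is closest to Toma at 11.
Check: Toma vs Nguyen — voters closer to Toma: 4 of 7.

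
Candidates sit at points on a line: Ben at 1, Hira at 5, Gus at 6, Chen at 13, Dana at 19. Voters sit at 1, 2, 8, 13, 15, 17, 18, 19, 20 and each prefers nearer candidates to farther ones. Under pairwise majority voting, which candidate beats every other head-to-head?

With single-peaked preferences on a line, the Condorcet winner is the candidate closest to the median voter.
The median voter (position 15) is closest to Chen at 13.
Check: Chen vs Gus — voters closer to Chen: 6 of 9.

Chen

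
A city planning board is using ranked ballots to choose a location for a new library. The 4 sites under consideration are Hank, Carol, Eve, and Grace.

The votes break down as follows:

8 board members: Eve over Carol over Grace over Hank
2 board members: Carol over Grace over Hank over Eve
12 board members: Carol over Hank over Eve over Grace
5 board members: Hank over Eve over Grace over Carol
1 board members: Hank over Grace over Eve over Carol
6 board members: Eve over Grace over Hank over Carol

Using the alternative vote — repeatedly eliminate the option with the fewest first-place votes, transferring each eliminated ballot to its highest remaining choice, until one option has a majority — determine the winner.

Round 1: Carol 14, Eve 14, Hank 6, Grace 0. Grace has the fewest and is eliminated.
Round 2: Carol 14, Eve 14, Hank 6. Hank has the fewest and is eliminated.
Round 3: Eve 20, Carol 14. Eve has a majority.

Eve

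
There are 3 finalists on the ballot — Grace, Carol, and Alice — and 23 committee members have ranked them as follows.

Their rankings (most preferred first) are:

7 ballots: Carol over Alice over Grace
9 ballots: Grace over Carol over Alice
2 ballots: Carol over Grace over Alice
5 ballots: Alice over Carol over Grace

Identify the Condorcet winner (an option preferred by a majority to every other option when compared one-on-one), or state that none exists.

Head-to-head results (23 voters total):
Grace vs Carol: Carol wins 14–9.
Grace vs Alice: Alice wins 12–11.
Carol vs Alice: Carol wins 18–5.
Carol beats each rival — Grace (14–9), Alice (18–5) — so Carol is the Condorcet winner.

Carol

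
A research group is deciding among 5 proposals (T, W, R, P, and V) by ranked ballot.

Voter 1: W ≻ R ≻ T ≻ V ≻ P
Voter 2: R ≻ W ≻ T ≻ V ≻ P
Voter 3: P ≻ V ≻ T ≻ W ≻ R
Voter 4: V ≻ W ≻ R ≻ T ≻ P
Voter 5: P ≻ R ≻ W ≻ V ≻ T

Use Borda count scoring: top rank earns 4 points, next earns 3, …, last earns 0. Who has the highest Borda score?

W

Borda scores:
  T: 2 + 2 + 2 + 1 + 0 = 7
  W: 4 + 3 + 1 + 3 + 2 = 13
  R: 3 + 4 + 0 + 2 + 3 = 12
  P: 0 + 0 + 4 + 0 + 4 = 8
  V: 1 + 1 + 3 + 4 + 1 = 10
W has the highest total.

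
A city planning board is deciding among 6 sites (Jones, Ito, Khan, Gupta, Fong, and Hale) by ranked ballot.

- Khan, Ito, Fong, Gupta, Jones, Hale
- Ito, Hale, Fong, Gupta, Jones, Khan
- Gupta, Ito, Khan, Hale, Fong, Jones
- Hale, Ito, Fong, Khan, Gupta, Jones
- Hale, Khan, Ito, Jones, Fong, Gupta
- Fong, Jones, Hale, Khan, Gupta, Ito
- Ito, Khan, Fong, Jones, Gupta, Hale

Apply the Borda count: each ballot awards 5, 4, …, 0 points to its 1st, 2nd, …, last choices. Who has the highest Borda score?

Borda scores:
  Jones: 1 + 1 + 0 + 0 + 2 + 4 + 2 = 10
  Ito: 4 + 5 + 4 + 4 + 3 + 0 + 5 = 25
  Khan: 5 + 0 + 3 + 2 + 4 + 2 + 4 = 20
  Gupta: 2 + 2 + 5 + 1 + 0 + 1 + 1 = 12
  Fong: 3 + 3 + 1 + 3 + 1 + 5 + 3 = 19
  Hale: 0 + 4 + 2 + 5 + 5 + 3 + 0 = 19
Ito has the highest total.

Ito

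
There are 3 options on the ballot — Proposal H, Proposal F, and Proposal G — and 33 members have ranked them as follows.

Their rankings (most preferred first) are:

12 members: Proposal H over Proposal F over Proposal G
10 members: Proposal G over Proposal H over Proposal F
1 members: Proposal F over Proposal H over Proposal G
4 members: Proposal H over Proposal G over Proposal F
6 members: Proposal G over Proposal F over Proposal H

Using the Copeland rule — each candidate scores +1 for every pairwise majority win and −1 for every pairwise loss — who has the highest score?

Proposal H

Pairwise results:
  Proposal H vs Proposal F: Proposal H wins 26–7.
  Proposal H vs Proposal G: Proposal H wins 17–16.
  Proposal F vs Proposal G: Proposal G wins 20–13.
Copeland scores (wins − losses):
  Proposal H: 2 − 0 = 2
  Proposal F: 0 − 2 = -2
  Proposal G: 1 − 1 = 0
Proposal H has the best Copeland score.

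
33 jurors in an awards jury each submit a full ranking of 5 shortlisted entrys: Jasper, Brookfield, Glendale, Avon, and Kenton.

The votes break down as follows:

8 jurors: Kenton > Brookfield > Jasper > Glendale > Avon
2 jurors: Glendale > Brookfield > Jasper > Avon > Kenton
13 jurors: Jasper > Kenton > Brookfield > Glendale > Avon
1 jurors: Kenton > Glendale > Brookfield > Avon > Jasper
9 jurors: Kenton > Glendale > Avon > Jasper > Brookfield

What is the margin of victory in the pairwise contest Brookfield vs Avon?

15

Ballots ranking Brookfield above Avon: 8+2+13+1 = 24.
Ballots ranking Avon above Brookfield: 9.
Brookfield wins 24–9, a margin of 15.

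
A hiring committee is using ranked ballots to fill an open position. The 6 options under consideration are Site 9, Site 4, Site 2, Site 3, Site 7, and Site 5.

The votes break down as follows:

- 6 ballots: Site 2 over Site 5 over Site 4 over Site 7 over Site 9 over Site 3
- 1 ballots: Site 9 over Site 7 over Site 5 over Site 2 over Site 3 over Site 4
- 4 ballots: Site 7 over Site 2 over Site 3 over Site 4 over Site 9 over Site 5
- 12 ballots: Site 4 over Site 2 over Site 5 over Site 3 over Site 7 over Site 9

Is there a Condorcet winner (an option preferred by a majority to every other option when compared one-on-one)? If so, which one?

Site 4

Head-to-head results (23 voters total):
Site 9 vs Site 4: Site 4 wins 22–1.
Site 9 vs Site 2: Site 2 wins 22–1.
Site 9 vs Site 3: Site 3 wins 16–7.
Site 9 vs Site 7: Site 7 wins 22–1.
Site 9 vs Site 5: Site 5 wins 18–5.
Site 4 vs Site 2: Site 4 wins 12–11.
Site 4 vs Site 3: Site 4 wins 18–5.
Site 4 vs Site 7: Site 4 wins 18–5.
Site 4 vs Site 5: Site 4 wins 16–7.
Site 2 vs Site 3: Site 2 wins 23–0.
Site 2 vs Site 7: Site 2 wins 18–5.
Site 2 vs Site 5: Site 2 wins 22–1.
Site 3 vs Site 7: Site 3 wins 12–11.
Site 3 vs Site 5: Site 5 wins 19–4.
Site 7 vs Site 5: Site 5 wins 18–5.
Site 4 beats each rival — Site 9 (22–1), Site 2 (12–11), Site 3 (18–5), Site 7 (18–5), Site 5 (16–7) — so Site 4 is the Condorcet winner.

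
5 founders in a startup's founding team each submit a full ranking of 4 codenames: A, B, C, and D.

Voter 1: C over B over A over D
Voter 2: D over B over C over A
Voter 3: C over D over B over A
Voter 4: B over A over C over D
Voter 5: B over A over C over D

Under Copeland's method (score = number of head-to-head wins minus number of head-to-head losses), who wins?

B

Pairwise results:
  A vs B: B wins 5–0.
  A vs C: C wins 3–2.
  A vs D: A wins 3–2.
  B vs C: B wins 3–2.
  B vs D: B wins 3–2.
  C vs D: C wins 4–1.
Copeland scores (wins − losses):
  A: 1 − 2 = -1
  B: 3 − 0 = 3
  C: 2 − 1 = 1
  D: 0 − 3 = -3
B has the best Copeland score.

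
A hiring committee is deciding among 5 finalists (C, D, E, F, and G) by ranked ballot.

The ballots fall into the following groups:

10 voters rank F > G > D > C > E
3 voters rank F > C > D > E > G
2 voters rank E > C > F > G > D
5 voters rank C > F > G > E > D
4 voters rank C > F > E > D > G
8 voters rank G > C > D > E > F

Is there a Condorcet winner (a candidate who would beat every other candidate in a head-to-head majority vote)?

No

Head-to-head results (32 voters total):
C vs D: C wins 22–10.
C vs E: C wins 30–2.
C vs F: C wins 19–13.
C vs G: G wins 18–14.
D vs E: D wins 21–11.
D vs F: F wins 24–8.
D vs G: G wins 25–7.
E vs F: F wins 22–10.
E vs G: G wins 23–9.
F vs G: F wins 24–8.
No candidate beats all others: C beats F beats G beats C, a majority cycle.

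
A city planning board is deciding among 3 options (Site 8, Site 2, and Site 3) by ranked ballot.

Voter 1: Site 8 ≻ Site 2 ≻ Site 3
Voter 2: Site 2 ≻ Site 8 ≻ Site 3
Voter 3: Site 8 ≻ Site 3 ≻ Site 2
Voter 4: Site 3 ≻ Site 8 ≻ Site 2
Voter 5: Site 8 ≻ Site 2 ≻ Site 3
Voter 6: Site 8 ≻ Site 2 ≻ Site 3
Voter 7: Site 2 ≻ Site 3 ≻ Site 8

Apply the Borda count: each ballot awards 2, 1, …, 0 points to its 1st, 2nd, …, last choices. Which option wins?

Site 8

Borda scores:
  Site 8: 2 + 1 + 2 + 1 + 2 + 2 + 0 = 10
  Site 2: 1 + 2 + 0 + 0 + 1 + 1 + 2 = 7
  Site 3: 0 + 0 + 1 + 2 + 0 + 0 + 1 = 4
Site 8 has the highest total.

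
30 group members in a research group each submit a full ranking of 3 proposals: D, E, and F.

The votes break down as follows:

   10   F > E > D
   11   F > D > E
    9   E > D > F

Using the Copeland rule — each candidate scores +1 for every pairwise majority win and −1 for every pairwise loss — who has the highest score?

Pairwise results:
  D vs E: E wins 19–11.
  D vs F: F wins 21–9.
  E vs F: F wins 21–9.
Copeland scores (wins − losses):
  D: 0 − 2 = -2
  E: 1 − 1 = 0
  F: 2 − 0 = 2
F has the best Copeland score.

F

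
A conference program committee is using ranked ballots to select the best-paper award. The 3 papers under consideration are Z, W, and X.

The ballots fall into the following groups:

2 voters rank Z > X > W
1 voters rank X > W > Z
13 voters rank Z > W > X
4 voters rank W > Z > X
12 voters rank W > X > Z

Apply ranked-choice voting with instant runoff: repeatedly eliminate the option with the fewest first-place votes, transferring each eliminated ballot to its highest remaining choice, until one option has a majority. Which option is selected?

W

Round 1: W 16, Z 15, X 1. X has the fewest and is eliminated.
Round 2: W 17, Z 15. W has a majority.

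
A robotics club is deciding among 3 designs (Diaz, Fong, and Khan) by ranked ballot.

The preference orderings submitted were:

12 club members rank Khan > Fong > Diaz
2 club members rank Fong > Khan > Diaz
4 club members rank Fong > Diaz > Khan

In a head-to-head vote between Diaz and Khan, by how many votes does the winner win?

10

Ballots ranking Diaz above Khan: 4.
Ballots ranking Khan above Diaz: 12+2 = 14.
Khan wins 14–4, a margin of 10.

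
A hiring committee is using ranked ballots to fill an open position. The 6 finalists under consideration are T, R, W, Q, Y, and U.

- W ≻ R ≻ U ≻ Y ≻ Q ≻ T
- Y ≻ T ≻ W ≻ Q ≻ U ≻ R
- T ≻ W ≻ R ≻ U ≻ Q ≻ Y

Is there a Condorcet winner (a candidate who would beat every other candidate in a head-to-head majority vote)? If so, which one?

There is no Condorcet winner

Head-to-head results (3 voters total):
T vs R: T wins 2–1.
T vs W: T wins 2–1.
T vs Q: T wins 2–1.
T vs Y: Y wins 2–1.
T vs U: T wins 2–1.
R vs W: W wins 3–0.
R vs Q: R wins 2–1.
R vs Y: R wins 2–1.
R vs U: R wins 2–1.
W vs Q: W wins 3–0.
W vs Y: W wins 2–1.
W vs U: W wins 3–0.
Q vs Y: Y wins 2–1.
Q vs U: U wins 2–1.
Y vs U: U wins 2–1.
No candidate beats all others: T beats R beats Y beats T, a majority cycle.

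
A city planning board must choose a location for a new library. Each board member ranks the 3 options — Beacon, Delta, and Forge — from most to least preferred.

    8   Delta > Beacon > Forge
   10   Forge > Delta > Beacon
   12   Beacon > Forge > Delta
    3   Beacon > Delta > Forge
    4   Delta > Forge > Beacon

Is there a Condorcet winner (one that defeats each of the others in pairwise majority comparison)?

No

Head-to-head results (37 voters total):
Beacon vs Delta: Delta wins 22–15.
Beacon vs Forge: Beacon wins 23–14.
Delta vs Forge: Forge wins 22–15.
No candidate beats all others: Beacon beats Forge beats Delta beats Beacon, a majority cycle.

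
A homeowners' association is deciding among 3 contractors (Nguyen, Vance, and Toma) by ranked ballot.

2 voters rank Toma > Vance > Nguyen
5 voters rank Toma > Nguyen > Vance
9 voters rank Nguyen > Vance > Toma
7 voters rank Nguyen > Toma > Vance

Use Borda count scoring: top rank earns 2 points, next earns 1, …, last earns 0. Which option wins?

Borda scores:
  Nguyen: 2·0 + 5·1 + 9·2 + 7·2 = 37
  Vance: 2·1 + 5·0 + 9·1 + 7·0 = 11
  Toma: 2·2 + 5·2 + 9·0 + 7·1 = 21
Nguyen has the highest total.

Nguyen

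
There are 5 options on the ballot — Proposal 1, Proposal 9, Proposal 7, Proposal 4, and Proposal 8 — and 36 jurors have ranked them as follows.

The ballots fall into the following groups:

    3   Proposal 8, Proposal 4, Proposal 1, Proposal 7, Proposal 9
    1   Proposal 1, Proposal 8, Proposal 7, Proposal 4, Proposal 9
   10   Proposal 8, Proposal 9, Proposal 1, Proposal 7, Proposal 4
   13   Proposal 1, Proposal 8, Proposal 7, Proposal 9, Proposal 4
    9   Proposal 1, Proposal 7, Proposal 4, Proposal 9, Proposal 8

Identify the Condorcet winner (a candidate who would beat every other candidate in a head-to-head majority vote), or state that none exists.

Head-to-head results (36 voters total):
Proposal 1 vs Proposal 9: Proposal 1 wins 26–10.
Proposal 1 vs Proposal 7: Proposal 1 wins 36–0.
Proposal 1 vs Proposal 4: Proposal 1 wins 33–3.
Proposal 1 vs Proposal 8: Proposal 1 wins 23–13.
Proposal 9 vs Proposal 7: Proposal 7 wins 26–10.
Proposal 9 vs Proposal 4: Proposal 9 wins 23–13.
Proposal 9 vs Proposal 8: Proposal 8 wins 27–9.
Proposal 7 vs Proposal 4: Proposal 7 wins 33–3.
Proposal 7 vs Proposal 8: Proposal 8 wins 27–9.
Proposal 4 vs Proposal 8: Proposal 8 wins 27–9.
Proposal 1 beats each rival — Proposal 9 (26–10), Proposal 7 (36–0), Proposal 4 (33–3), Proposal 8 (23–13) — so Proposal 1 is the Condorcet winner.

Proposal 1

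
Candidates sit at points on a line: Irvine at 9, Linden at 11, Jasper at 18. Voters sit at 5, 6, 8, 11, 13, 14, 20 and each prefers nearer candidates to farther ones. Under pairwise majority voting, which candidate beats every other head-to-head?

With single-peaked preferences on a line, the Condorcet winner is the candidate closest to the median voter.
The median voter (position 11) is closest to Linden at 11.
Check: Linden vs Irvine — voters closer to Linden: 4 of 7.

Linden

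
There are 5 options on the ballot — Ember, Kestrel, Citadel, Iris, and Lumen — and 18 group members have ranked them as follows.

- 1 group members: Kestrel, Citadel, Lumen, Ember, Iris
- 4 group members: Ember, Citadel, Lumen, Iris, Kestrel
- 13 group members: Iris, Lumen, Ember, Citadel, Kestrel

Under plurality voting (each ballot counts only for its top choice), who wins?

Iris

First-place vote totals:
  Ember: 4
  Kestrel: 1
  Citadel: 0
  Iris: 13
  Lumen: 0
Iris has the most first-place votes.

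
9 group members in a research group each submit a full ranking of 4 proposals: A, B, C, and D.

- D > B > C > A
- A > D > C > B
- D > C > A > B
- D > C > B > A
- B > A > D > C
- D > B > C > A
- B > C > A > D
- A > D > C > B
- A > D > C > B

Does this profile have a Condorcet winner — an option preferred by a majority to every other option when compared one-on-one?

No

Head-to-head results (9 voters total):
A vs B: B wins 5–4.
A vs C: C wins 5–4.
A vs D: A wins 5–4.
B vs C: C wins 5–4.
B vs D: D wins 7–2.
C vs D: D wins 8–1.
No candidate beats all others: A beats D beats B beats A, a majority cycle.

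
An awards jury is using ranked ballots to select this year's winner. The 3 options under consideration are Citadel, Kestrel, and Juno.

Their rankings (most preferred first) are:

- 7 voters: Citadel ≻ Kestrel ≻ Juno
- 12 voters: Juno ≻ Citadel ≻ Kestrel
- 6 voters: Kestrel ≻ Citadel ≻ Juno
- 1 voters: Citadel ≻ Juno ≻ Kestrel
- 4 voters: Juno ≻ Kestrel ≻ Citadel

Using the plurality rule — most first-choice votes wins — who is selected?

First-place vote totals:
  Citadel: 8
  Kestrel: 6
  Juno: 16
Juno has the most first-place votes.

Juno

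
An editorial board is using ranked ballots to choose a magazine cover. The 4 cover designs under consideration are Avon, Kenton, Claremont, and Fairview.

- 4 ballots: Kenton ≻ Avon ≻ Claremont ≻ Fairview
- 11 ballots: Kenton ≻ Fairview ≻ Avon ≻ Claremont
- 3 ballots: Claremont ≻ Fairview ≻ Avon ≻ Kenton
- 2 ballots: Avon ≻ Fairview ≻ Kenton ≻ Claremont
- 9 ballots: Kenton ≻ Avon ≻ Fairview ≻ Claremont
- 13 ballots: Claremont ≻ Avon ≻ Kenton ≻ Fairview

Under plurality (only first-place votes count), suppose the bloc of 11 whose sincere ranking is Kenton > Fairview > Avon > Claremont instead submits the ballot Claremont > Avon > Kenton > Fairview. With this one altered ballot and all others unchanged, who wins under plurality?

Claremont

First-place totals with the altered ballot: Avon 2, Kenton 13, Claremont 27, Fairview 0.
The switch changes the winner from Kenton to Claremont.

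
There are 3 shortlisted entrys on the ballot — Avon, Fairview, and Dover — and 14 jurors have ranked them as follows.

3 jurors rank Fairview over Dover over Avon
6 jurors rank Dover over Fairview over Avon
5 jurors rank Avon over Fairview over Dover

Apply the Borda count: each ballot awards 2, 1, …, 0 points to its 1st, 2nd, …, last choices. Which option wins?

Fairview

Borda scores:
  Avon: 3·0 + 6·0 + 5·2 = 10
  Fairview: 3·2 + 6·1 + 5·1 = 17
  Dover: 3·1 + 6·2 + 5·0 = 15
Fairview has the highest total.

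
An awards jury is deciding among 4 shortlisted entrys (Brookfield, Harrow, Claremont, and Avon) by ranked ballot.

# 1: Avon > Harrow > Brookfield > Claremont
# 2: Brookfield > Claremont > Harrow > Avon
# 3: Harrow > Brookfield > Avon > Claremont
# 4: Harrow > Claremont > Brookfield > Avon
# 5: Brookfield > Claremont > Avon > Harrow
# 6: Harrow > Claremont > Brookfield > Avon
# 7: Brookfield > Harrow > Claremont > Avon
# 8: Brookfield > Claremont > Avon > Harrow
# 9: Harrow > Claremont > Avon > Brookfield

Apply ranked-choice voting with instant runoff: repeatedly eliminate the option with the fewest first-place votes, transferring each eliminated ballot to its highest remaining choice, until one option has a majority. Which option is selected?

Harrow

Round 1: Brookfield 4, Harrow 4, Avon 1, Claremont 0. Claremont has the fewest and is eliminated.
Round 2: Brookfield 4, Harrow 4, Avon 1. Avon has the fewest and is eliminated.
Round 3: Harrow 5, Brookfield 4. Harrow has a majority.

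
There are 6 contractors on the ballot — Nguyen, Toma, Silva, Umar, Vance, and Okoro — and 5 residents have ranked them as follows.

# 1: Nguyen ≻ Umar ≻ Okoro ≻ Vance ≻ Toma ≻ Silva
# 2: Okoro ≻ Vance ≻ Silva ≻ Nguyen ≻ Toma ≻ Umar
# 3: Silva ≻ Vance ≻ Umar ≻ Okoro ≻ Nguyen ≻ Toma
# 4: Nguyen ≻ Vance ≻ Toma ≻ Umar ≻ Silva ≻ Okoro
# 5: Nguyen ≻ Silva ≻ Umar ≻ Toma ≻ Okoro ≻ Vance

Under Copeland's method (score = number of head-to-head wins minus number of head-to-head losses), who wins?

Pairwise results:
  Nguyen vs Toma: Nguyen wins 5–0.
  Nguyen vs Silva: Nguyen wins 3–2.
  Nguyen vs Umar: Nguyen wins 4–1.
  Nguyen vs Vance: Nguyen wins 3–2.
  Nguyen vs Okoro: Nguyen wins 3–2.
  Toma vs Silva: Silva wins 3–2.
  Toma vs Umar: Umar wins 3–2.
  Toma vs Vance: Vance wins 4–1.
  Toma vs Okoro: Okoro wins 3–2.
  Silva vs Umar: Silva wins 3–2.
  Silva vs Vance: Vance wins 3–2.
  Silva vs Okoro: Silva wins 3–2.
  Umar vs Vance: Vance wins 3–2.
  Umar vs Okoro: Umar wins 4–1.
  Vance vs Okoro: Okoro wins 3–2.
Copeland scores (wins − losses):
  Nguyen: 5 − 0 = 5
  Toma: 0 − 5 = -5
  Silva: 3 − 2 = 1
  Umar: 2 − 3 = -1
  Vance: 3 − 2 = 1
  Okoro: 2 − 3 = -1
Nguyen has the best Copeland score.

Nguyen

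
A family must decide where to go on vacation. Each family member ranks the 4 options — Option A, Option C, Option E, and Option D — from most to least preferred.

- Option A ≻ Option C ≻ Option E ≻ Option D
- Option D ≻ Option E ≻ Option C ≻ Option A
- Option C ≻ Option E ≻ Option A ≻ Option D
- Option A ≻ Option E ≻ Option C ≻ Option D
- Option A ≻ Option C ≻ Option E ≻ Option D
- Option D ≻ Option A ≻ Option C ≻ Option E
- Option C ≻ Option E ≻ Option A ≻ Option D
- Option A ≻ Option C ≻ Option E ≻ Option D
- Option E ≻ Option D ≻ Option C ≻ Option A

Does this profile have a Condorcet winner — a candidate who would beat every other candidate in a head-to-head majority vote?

Yes

Head-to-head results (9 voters total):
Option A vs Option C: Option A wins 5–4.
Option A vs Option E: Option A wins 5–4.
Option A vs Option D: Option A wins 6–3.
Option C vs Option E: Option C wins 6–3.
Option C vs Option D: Option C wins 6–3.
Option E vs Option D: Option E wins 7–2.
Option A beats each rival — Option C (5–4), Option E (5–4), Option D (6–3) — so Option A is the Condorcet winner.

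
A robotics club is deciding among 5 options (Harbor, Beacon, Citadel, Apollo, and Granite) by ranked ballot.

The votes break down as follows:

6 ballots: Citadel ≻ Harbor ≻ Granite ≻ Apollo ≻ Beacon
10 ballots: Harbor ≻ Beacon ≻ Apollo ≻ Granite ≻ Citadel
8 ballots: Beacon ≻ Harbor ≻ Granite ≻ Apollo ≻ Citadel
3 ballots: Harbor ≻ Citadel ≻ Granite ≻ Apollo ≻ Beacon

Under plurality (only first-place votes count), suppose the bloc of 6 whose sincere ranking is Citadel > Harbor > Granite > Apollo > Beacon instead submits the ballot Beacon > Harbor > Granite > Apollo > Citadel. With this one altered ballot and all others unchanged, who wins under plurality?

First-place totals with the altered ballot: Harbor 13, Beacon 14, Citadel 0, Apollo 0, Granite 0.
The switch changes the winner from Harbor to Beacon.

Beacon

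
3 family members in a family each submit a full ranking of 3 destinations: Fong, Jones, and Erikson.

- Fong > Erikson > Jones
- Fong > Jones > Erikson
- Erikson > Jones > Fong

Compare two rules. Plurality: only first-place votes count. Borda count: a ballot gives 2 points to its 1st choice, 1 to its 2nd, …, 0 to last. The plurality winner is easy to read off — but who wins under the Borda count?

Fong

Plurality first-place counts: Fong 2, Jones 0, Erikson 1 → Fong.
Borda totals: Fong 4, Jones 2, Erikson 3 → Fong.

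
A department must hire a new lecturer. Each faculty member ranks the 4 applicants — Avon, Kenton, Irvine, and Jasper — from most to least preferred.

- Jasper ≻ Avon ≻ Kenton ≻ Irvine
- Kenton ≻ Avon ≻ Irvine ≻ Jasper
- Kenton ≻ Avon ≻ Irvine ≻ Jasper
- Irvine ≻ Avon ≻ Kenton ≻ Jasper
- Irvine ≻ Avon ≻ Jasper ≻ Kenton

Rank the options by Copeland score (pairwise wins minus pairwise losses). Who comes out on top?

Avon

Pairwise results:
  Avon vs Kenton: Avon wins 3–2.
  Avon vs Irvine: Avon wins 3–2.
  Avon vs Jasper: Avon wins 4–1.
  Kenton vs Irvine: Kenton wins 3–2.
  Kenton vs Jasper: Kenton wins 3–2.
  Irvine vs Jasper: Irvine wins 4–1.
Copeland scores (wins − losses):
  Avon: 3 − 0 = 3
  Kenton: 2 − 1 = 1
  Irvine: 1 − 2 = -1
  Jasper: 0 − 3 = -3
Avon has the best Copeland score.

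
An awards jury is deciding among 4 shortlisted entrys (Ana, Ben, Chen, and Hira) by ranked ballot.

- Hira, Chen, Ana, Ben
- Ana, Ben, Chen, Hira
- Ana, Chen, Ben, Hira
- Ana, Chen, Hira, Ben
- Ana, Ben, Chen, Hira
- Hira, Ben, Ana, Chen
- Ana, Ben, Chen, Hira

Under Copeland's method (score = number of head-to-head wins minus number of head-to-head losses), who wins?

Ana

Pairwise results:
  Ana vs Ben: Ana wins 6–1.
  Ana vs Chen: Ana wins 6–1.
  Ana vs Hira: Ana wins 5–2.
  Ben vs Chen: Ben wins 4–3.
  Ben vs Hira: Ben wins 4–3.
  Chen vs Hira: Chen wins 5–2.
Copeland scores (wins − losses):
  Ana: 3 − 0 = 3
  Ben: 2 − 1 = 1
  Chen: 1 − 2 = -1
  Hira: 0 − 3 = -3
Ana has the best Copeland score.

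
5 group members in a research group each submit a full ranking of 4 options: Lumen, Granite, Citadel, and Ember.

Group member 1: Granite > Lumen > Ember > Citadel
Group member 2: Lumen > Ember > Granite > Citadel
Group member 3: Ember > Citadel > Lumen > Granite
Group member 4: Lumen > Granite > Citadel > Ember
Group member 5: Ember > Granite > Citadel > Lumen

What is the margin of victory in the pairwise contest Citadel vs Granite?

3

Ballots ranking Citadel above Granite: 1.
Ballots ranking Granite above Citadel: 4.
Granite wins 4–1, a margin of 3.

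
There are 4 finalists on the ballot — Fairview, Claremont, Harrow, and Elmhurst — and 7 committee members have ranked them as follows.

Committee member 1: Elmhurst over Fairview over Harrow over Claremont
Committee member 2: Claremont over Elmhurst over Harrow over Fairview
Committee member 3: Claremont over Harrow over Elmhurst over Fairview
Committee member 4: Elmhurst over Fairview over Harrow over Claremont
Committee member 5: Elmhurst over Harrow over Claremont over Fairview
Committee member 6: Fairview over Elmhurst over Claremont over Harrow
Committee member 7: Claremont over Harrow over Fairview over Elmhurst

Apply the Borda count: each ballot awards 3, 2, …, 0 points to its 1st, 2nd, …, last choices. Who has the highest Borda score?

Elmhurst

Borda scores:
  Fairview: 2 + 0 + 0 + 2 + 0 + 3 + 1 = 8
  Claremont: 0 + 3 + 3 + 0 + 1 + 1 + 3 = 11
  Harrow: 1 + 1 + 2 + 1 + 2 + 0 + 2 = 9
  Elmhurst: 3 + 2 + 1 + 3 + 3 + 2 + 0 = 14
Elmhurst has the highest total.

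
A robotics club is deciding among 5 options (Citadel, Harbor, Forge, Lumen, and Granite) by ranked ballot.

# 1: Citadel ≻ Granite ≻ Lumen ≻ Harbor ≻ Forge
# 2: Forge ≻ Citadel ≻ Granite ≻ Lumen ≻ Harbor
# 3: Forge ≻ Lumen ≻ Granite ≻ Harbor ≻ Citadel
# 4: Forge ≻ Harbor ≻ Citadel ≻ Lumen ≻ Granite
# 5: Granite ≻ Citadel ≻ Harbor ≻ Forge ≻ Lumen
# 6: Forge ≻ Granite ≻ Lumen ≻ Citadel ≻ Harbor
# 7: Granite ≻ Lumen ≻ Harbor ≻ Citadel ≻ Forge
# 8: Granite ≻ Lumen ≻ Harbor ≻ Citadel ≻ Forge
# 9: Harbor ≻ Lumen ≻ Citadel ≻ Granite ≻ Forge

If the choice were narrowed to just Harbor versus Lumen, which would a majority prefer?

Lumen

Ballots ranking Harbor above Lumen: 3.
Ballots ranking Lumen above Harbor: 6.
Lumen wins the head-to-head, 6–3.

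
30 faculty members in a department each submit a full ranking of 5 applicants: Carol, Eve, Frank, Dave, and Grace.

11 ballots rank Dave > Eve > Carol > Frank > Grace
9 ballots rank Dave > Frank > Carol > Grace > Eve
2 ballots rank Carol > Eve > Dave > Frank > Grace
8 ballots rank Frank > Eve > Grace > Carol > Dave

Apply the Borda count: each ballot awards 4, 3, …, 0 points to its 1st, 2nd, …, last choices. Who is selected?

Dave

Borda scores:
  Carol: 11·2 + 9·2 + 2·4 + 8·1 = 56
  Eve: 11·3 + 9·0 + 2·3 + 8·3 = 63
  Frank: 11·1 + 9·3 + 2·1 + 8·4 = 72
  Dave: 11·4 + 9·4 + 2·2 + 8·0 = 84
  Grace: 11·0 + 9·1 + 2·0 + 8·2 = 25
Dave has the highest total.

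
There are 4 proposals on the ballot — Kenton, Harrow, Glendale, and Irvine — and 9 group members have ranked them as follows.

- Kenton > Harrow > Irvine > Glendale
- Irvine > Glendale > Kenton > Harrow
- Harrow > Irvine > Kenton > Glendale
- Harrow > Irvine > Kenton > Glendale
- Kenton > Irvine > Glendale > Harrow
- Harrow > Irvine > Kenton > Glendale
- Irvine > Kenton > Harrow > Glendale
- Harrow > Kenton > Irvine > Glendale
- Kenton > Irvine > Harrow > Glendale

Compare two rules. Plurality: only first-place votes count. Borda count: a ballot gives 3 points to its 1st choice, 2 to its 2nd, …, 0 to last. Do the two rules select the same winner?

No

Plurality first-place counts: Kenton 3, Harrow 4, Glendale 0, Irvine 2 → Harrow.
Borda totals: Kenton 17, Harrow 16, Glendale 3, Irvine 18 → Irvine.
The two rules disagree: plurality picks Harrow, Borda picks Irvine.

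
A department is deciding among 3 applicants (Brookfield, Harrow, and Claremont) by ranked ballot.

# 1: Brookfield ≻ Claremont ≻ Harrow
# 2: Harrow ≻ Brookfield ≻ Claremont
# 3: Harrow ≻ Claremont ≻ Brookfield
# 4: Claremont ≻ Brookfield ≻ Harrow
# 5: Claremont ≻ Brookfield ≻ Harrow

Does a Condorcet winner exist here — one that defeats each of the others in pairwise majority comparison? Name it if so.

Head-to-head results (5 voters total):
Brookfield vs Harrow: Brookfield wins 3–2.
Brookfield vs Claremont: Claremont wins 3–2.
Harrow vs Claremont: Claremont wins 3–2.
Claremont beats each rival — Brookfield (3–2), Harrow (3–2) — so Claremont is the Condorcet winner.

Claremont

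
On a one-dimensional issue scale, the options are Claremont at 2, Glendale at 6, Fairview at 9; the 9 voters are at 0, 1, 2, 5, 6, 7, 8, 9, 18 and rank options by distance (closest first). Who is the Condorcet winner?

With single-peaked preferences on a line, the Condorcet winner is the candidate closest to the median voter.
The median voter (position 6) is closest to Glendale at 6.
Check: Glendale vs Claremont — voters closer to Glendale: 6 of 9.

Glendale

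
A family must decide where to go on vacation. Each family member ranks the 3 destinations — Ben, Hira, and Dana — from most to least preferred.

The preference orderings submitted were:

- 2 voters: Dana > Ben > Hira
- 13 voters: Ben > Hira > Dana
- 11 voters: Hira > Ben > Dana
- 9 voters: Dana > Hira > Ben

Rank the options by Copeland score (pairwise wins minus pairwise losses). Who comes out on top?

Pairwise results:
  Ben vs Hira: Hira wins 20–15.
  Ben vs Dana: Ben wins 24–11.
  Hira vs Dana: Hira wins 24–11.
Copeland scores (wins − losses):
  Ben: 1 − 1 = 0
  Hira: 2 − 0 = 2
  Dana: 0 − 2 = -2
Hira has the best Copeland score.

Hira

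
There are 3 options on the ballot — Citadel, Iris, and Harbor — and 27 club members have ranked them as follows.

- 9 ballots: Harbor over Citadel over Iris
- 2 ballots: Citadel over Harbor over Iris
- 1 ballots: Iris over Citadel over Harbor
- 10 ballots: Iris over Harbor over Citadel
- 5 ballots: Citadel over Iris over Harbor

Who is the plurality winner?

Iris

First-place vote totals:
  Citadel: 7
  Iris: 11
  Harbor: 9
Iris has the most first-place votes.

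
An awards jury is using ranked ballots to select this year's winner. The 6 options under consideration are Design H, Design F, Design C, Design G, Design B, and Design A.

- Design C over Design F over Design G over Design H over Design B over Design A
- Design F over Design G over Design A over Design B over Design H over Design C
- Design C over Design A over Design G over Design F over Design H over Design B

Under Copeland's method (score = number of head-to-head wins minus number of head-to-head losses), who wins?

Pairwise results:
  Design H vs Design F: Design F wins 3–0.
  Design H vs Design C: Design C wins 2–1.
  Design H vs Design G: Design G wins 3–0.
  Design H vs Design B: Design H wins 2–1.
  Design H vs Design A: Design A wins 2–1.
  Design F vs Design C: Design C wins 2–1.
  Design F vs Design G: Design F wins 2–1.
  Design F vs Design B: Design F wins 3–0.
  Design F vs Design A: Design F wins 2–1.
  Design C vs Design G: Design C wins 2–1.
  Design C vs Design B: Design C wins 2–1.
  Design C vs Design A: Design C wins 2–1.
  Design G vs Design B: Design G wins 3–0.
  Design G vs Design A: Design G wins 2–1.
  Design B vs Design A: Design A wins 2–1.
Copeland scores (wins − losses):
  Design H: 1 − 4 = -3
  Design F: 4 − 1 = 3
  Design C: 5 − 0 = 5
  Design G: 3 − 2 = 1
  Design B: 0 − 5 = -5
  Design A: 2 − 3 = -1
Design C has the best Copeland score.

Design C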